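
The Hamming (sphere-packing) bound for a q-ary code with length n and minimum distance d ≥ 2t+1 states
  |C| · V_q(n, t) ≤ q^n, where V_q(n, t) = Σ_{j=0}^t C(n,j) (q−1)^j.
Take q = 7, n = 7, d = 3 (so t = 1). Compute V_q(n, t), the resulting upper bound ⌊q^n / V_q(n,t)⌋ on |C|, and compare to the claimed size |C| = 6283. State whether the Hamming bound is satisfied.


V_q(n, t) = 43, q^n = 823543, Hamming bound = 19152, |C| = 6283 ≤ bound (satisfied).

Step 1: Compute V_q(n, t) = Σ_{j=0}^1 C(n, j) (q−1)^j.
  j = 0: C(7,0)·(6)^0 = 1·1 = 1.
  j = 1: C(7,1)·(6)^1 = 7·6 = 42.
  V_q(n, t) = 1 + 42 = 43.
Step 2: q^n = 7^7 = 823543.
Step 3: Hamming bound ⌊q^n / V_q(n,t)⌋ = ⌊823543/43⌋ = 19152.
Step 4: Compare |C| = 6283 to 19152: satisfied.
The claimed |C| lies below the Hamming bound.


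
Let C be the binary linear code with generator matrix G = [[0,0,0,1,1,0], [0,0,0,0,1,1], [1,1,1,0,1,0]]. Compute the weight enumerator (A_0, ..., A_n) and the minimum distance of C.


Weight distribution: A_0 = 1, A_2 = 3, A_4 = 3, A_6 = 1. Minimum distance d = 2.

Enumerate all 2^3 = 8 messages m ∈ F_2^3.
For each, compute codeword c = mG in F_2^6, then tally its weight.
  m = 000 → c = 000000, weight = 0.
  m = 100 → c = 000110, weight = 2.
  m = 010 → c = 000011, weight = 2.
  m = 110 → c = 000101, weight = 2.
  m = 001 → c = 111010, weight = 4.
  m = 101 → c = 111100, weight = 4.
  m = 011 → c = 111001, weight = 4.
  m = 111 → c = 111111, weight = 6.
Tally weights:
  weight 0: 1 codewords.
  weight 2: 3 codewords.
  weight 4: 3 codewords.
  weight 6: 1 codewords.
Minimum distance d = smallest w > 0 with A_w > 0 = 2.
Sanity: Σ A_w = 8 = 2^3 = 8 ✓.


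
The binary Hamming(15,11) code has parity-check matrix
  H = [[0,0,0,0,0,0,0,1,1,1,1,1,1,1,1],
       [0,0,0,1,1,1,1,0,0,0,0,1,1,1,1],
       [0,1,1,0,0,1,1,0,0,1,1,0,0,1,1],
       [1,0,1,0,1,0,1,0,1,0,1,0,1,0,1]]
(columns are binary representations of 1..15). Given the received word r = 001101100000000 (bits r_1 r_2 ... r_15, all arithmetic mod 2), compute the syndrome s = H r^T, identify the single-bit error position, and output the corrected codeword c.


s = (0, 1, 1, 0)^T, error position = 6, corrected codeword c = 001100100000000

Compute s = H r^T mod 2 one row at a time:
  s_1 = 0 + 0 + 0 + 0 + 0 + 0 + 0 + 0 = 0 ≡ 0 (mod 2).
  s_2 = 1 + 0 + 1 + 1 + 0 + 0 + 0 + 0 = 3 ≡ 1 (mod 2).
  s_3 = 0 + 1 + 1 + 1 + 0 + 0 + 0 + 0 = 3 ≡ 1 (mod 2).
  s_4 = 0 + 1 + 0 + 1 + 0 + 0 + 0 + 0 = 2 ≡ 0 (mod 2).
s = (0, 1, 1, 0)^T — this equals column 6 of H (binary 0110), so error is at position 6.
Correct: flip bit 6 of r = 001101100000000 to get c = 001100100000000.


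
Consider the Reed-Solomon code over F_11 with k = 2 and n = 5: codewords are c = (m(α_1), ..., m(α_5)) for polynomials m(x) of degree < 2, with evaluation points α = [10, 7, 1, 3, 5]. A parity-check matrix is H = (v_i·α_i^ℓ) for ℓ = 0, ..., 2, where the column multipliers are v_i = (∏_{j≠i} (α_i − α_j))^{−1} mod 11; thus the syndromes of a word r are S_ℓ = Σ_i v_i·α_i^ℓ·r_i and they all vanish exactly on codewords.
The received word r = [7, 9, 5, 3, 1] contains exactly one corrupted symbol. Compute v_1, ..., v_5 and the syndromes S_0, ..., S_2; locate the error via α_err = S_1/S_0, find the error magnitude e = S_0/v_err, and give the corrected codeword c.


S = (1, 7, 5), error at position 2, error magnitude e = 10, c = [7, 10, 5, 3, 1].

Step 1: column multipliers v_i = (∏_{j≠i}(α_i − α_j))^{−1} mod 11.
  i = 1 (α = 10): (10−7)(10−1)(10−3)(10−5) = 3·9·7·5 = 945 ≡ 10, so v_1 = 10^{−1} = 10 (mod 11).
  i = 2 (α = 7): (7−10)(7−1)(7−3)(7−5) = (−3)·6·4·2 = −144 ≡ 10, so v_2 = 10^{−1} = 10 (mod 11).
  i = 3 (α = 1): (1−10)(1−7)(1−3)(1−5) = (−9)·(−6)·(−2)·(−4) = 432 ≡ 3, so v_3 = 3^{−1} = 4 (mod 11).
  i = 4 (α = 3): (3−10)(3−7)(3−1)(3−5) = (−7)·(−4)·2·(−2) = −112 ≡ 9, so v_4 = 9^{−1} = 5 (mod 11).
  i = 5 (α = 5): (5−10)(5−7)(5−1)(5−3) = (−5)·(−2)·4·2 = 80 ≡ 3, so v_5 = 3^{−1} = 4 (mod 11).
  v = [10, 10, 4, 5, 4].
Step 2: syndromes of r = [7, 9, 5, 3, 1] (all sums mod 11).
  S_0 = Σ v_i r_i = 10·7 + 10·9 + 4·5 + 5·3 + 4·1 = 199 ≡ 1.
  S_1 = Σ v_i α_i r_i = 10·10·7 + 10·7·9 + 4·1·5 + 5·3·3 + 4·5·1 = 1415 ≡ 7.
  α_i^2 mod 11 = [1, 5, 1, 9, 3].
  S_2 = Σ v_i α_i^2 r_i = 10·1·7 + 10·5·9 + 4·1·5 + 5·9·3 + 4·3·1 = 687 ≡ 5.
  S = (1, 7, 5) ≠ 0, so r is not a codeword (an error is present).
Step 3: locate the error. For a single error e at position i, S_ℓ = v_i·e·α_i^ℓ, so α_err = S_1/S_0.
  S_0^{−1} = 1^{−1} = 1 (mod 11), so α_err = 7·1 = 7 ≡ 7 = α_2. Error position i = 2.
  Consistency check: S_2/S_1 = 5·8 = 40 ≡ 7 = α_err ✓ (single-error assumption holds).
Step 4: error magnitude e = S_0/v_2 = S_0·∏_{j≠2}(α_2 − α_j) = 1·10 = 10 ≡ 10 (mod 11).
Step 5: correct position 2: c_2 = r_2 − e = 9 − 10 ≡ 10 (mod 11). Hence c = [7, 10, 5, 3, 1].
  Check: interpolating c through the α_i gives m(x) = 6 + 10·x (degree < 2) with m(α_i) = c_i for every i, so c is indeed a codeword.


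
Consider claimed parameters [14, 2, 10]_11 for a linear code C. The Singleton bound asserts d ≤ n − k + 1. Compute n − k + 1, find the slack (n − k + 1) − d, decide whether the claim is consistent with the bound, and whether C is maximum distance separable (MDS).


Singleton RHS = n − k + 1 = 13, slack = 3, bound satisfied, not MDS.

Singleton bound: d ≤ n − k + 1.
Here n = 14, k = 2, so n − k + 1 = 13.
Given d = 10, check d ≤ 13: YES.
Slack = (n − k + 1) − d = 3.
The code is NOT MDS (slack = 3 > 0).
Description: the claimed parameters are [14, 2, 10]_11; such a code would be non-MDS.


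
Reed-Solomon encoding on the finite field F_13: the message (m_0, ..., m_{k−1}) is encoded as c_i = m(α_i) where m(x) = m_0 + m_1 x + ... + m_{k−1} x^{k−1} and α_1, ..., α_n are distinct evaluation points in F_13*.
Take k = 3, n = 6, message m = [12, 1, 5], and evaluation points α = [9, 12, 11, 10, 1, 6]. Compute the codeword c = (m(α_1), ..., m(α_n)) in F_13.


c = [10, 3, 4, 2, 5, 3]

Message polynomial: m(x) = 12 + 1·x + 5·x^2 (mod 13).
For each evaluation point α_i, compute m(α_i) mod 13:
  α_1 = 9: Horner steps 5 → 7 → 10, so m(9) = 10.
  α_2 = 12: Horner steps 5 → 9 → 3, so m(12) = 3.
  α_3 = 11: Horner steps 5 → 4 → 4, so m(11) = 4.
  α_4 = 10: Horner steps 5 → 12 → 2, so m(10) = 2.
  α_5 = 1: Horner steps 5 → 6 → 5, so m(1) = 5.
  α_6 = 6: Horner steps 5 → 5 → 3, so m(6) = 3.
Codeword c = [10, 3, 4, 2, 5, 3] ∈ F_13^6.


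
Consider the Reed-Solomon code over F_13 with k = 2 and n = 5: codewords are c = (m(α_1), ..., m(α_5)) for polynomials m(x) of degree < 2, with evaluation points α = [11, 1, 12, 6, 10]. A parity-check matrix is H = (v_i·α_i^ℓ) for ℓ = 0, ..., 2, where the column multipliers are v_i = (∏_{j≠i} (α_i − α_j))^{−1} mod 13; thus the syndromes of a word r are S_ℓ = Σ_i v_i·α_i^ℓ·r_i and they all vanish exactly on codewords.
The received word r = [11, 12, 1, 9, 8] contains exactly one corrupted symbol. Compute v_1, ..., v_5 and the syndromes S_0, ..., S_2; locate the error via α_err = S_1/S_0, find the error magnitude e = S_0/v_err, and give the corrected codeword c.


S = (7, 7, 7), error at position 2, error magnitude e = 5, c = [11, 7, 1, 9, 8].

Step 1: column multipliers v_i = (∏_{j≠i}(α_i − α_j))^{−1} mod 13.
  i = 1 (α = 11): (11−1)(11−12)(11−6)(11−10) = 10·(−1)·5·1 = −50 ≡ 2, so v_1 = 2^{−1} = 7 (mod 13).
  i = 2 (α = 1): (1−11)(1−12)(1−6)(1−10) = (−10)·(−11)·(−5)·(−9) = 4950 ≡ 10, so v_2 = 10^{−1} = 4 (mod 13).
  i = 3 (α = 12): (12−11)(12−1)(12−6)(12−10) = 1·11·6·2 = 132 ≡ 2, so v_3 = 2^{−1} = 7 (mod 13).
  i = 4 (α = 6): (6−11)(6−1)(6−12)(6−10) = (−5)·5·(−6)·(−4) = −600 ≡ 11, so v_4 = 11^{−1} = 6 (mod 13).
  i = 5 (α = 10): (10−11)(10−1)(10−12)(10−6) = (−1)·9·(−2)·4 = 72 ≡ 7, so v_5 = 7^{−1} = 2 (mod 13).
  v = [7, 4, 7, 6, 2].
Step 2: syndromes of r = [11, 12, 1, 9, 8] (all sums mod 13).
  S_0 = Σ v_i r_i = 7·11 + 4·12 + 7·1 + 6·9 + 2·8 = 202 ≡ 7.
  S_1 = Σ v_i α_i r_i = 7·11·11 + 4·1·12 + 7·12·1 + 6·6·9 + 2·10·8 = 1463 ≡ 7.
  α_i^2 mod 13 = [4, 1, 1, 10, 9].
  S_2 = Σ v_i α_i^2 r_i = 7·4·11 + 4·1·12 + 7·1·1 + 6·10·9 + 2·9·8 = 1047 ≡ 7.
  S = (7, 7, 7) ≠ 0, so r is not a codeword (an error is present).
Step 3: locate the error. For a single error e at position i, S_ℓ = v_i·e·α_i^ℓ, so α_err = S_1/S_0.
  S_0^{−1} = 7^{−1} = 2 (mod 13), so α_err = 7·2 = 14 ≡ 1 = α_2. Error position i = 2.
  Consistency check: S_2/S_1 = 7·2 = 14 ≡ 1 = α_err ✓ (single-error assumption holds).
Step 4: error magnitude e = S_0/v_2 = S_0·∏_{j≠2}(α_2 − α_j) = 7·10 = 70 ≡ 5 (mod 13).
Step 5: correct position 2: c_2 = r_2 − e = 12 − 5 ≡ 7 (mod 13). Hence c = [11, 7, 1, 9, 8].
  Check: interpolating c through the α_i gives m(x) = 4 + 3·x (degree < 2) with m(α_i) = c_i for every i, so c is indeed a codeword.


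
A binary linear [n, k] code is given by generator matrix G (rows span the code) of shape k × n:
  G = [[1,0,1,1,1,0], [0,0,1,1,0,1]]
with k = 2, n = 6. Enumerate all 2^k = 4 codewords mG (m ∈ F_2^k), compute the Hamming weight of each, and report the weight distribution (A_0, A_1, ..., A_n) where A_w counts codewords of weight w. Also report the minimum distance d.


Weight distribution: A_0 = 1, A_3 = 2, A_4 = 1. Minimum distance d = 3.

Enumerate all 2^2 = 4 messages m ∈ F_2^2.
For each, compute codeword c = mG in F_2^6, then tally its weight.
  m = 00 → c = 000000, weight = 0.
  m = 10 → c = 101110, weight = 4.
  m = 01 → c = 001101, weight = 3.
  m = 11 → c = 100011, weight = 3.
Tally weights:
  weight 0: 1 codewords.
  weight 3: 2 codewords.
  weight 4: 1 codewords.
Minimum distance d = smallest w > 0 with A_w > 0 = 3.
Sanity: Σ A_w = 4 = 2^2 = 4 ✓.


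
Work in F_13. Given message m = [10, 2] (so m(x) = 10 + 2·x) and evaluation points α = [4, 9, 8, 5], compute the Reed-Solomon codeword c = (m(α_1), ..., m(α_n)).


c = [5, 2, 0, 7]

Message polynomial: m(x) = 10 + 2·x (mod 13).
For each evaluation point α_i, compute m(α_i) mod 13:
  α_1 = 4: Horner steps 2 → 5, so m(4) = 5.
  α_2 = 9: Horner steps 2 → 2, so m(9) = 2.
  α_3 = 8: Horner steps 2 → 0, so m(8) = 0.
  α_4 = 5: Horner steps 2 → 7, so m(5) = 7.
Codeword c = [5, 2, 0, 7] ∈ F_13^4.


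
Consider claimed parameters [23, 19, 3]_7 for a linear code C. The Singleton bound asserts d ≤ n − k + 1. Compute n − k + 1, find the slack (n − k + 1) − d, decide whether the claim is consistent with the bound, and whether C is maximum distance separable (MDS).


Singleton RHS = n − k + 1 = 5, slack = 2, bound satisfied, not MDS.

Singleton bound: d ≤ n − k + 1.
Here n = 23, k = 19, so n − k + 1 = 5.
Given d = 3, check d ≤ 5: YES.
Slack = (n − k + 1) − d = 2.
The code is NOT MDS (slack = 2 > 0).
Description: the claimed parameters are [23, 19, 3]_7; such a code would be non-MDS.


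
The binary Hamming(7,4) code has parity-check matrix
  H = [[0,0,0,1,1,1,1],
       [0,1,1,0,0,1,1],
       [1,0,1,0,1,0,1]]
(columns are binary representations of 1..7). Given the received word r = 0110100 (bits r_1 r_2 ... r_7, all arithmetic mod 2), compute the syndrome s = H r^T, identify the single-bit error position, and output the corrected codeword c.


s = (1, 0, 0)^T, error position = 4, corrected codeword c = 0111100

Compute s = H r^T mod 2 one row at a time:
  s_1 = 0 + 1 + 0 + 0 = 1 ≡ 1 (mod 2).
  s_2 = 1 + 1 + 0 + 0 = 2 ≡ 0 (mod 2).
  s_3 = 0 + 1 + 1 + 0 = 2 ≡ 0 (mod 2).
s = (1, 0, 0)^T — this equals column 4 of H (binary 100), so error is at position 4.
Correct: flip bit 4 of r = 0110100 to get c = 0111100.


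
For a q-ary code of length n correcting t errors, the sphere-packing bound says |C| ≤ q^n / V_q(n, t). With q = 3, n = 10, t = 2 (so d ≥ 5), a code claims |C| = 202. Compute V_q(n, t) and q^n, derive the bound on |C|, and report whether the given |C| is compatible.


V_q(n, t) = 201, q^n = 59049, Hamming bound = 293, |C| = 202 ≤ bound (satisfied).

Step 1: Compute V_q(n, t) = Σ_{j=0}^2 C(n, j) (q−1)^j.
  j = 0: C(10,0)·(2)^0 = 1·1 = 1.
  j = 1: C(10,1)·(2)^1 = 10·2 = 20.
  j = 2: C(10,2)·(2)^2 = 45·4 = 180.
  V_q(n, t) = 1 + 20 + 180 = 201.
Step 2: q^n = 3^10 = 59049.
Step 3: Hamming bound ⌊q^n / V_q(n,t)⌋ = ⌊59049/201⌋ = 293.
Step 4: Compare |C| = 202 to 293: satisfied.
The claimed |C| lies below the Hamming bound.


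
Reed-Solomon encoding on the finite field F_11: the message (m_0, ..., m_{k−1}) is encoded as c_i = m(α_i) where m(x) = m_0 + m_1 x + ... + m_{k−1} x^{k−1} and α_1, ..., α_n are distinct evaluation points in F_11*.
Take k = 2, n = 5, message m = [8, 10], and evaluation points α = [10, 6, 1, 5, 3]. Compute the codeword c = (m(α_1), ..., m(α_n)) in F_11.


c = [9, 2, 7, 3, 5]

Message polynomial: m(x) = 8 + 10·x (mod 11).
For each evaluation point α_i, compute m(α_i) mod 11:
  α_1 = 10: Horner steps 10 → 9, so m(10) = 9.
  α_2 = 6: Horner steps 10 → 2, so m(6) = 2.
  α_3 = 1: Horner steps 10 → 7, so m(1) = 7.
  α_4 = 5: Horner steps 10 → 3, so m(5) = 3.
  α_5 = 3: Horner steps 10 → 5, so m(3) = 5.
Codeword c = [9, 2, 7, 3, 5] ∈ F_11^5.


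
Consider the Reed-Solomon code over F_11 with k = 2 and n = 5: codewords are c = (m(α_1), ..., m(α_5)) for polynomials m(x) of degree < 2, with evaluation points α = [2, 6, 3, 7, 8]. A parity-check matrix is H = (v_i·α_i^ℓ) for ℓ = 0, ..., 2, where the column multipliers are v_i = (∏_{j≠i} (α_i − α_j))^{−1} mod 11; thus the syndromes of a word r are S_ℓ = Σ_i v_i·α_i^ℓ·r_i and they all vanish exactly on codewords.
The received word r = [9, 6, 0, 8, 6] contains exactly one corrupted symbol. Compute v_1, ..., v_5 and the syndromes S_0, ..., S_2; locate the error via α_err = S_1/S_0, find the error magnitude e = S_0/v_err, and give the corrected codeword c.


S = (8, 9, 6), error at position 5, error magnitude e = 7, c = [9, 6, 0, 8, 10].

Step 1: column multipliers v_i = (∏_{j≠i}(α_i − α_j))^{−1} mod 11.
  i = 1 (α = 2): (2−6)(2−3)(2−7)(2−8) = (−4)·(−1)·(−5)·(−6) = 120 ≡ 10, so v_1 = 10^{−1} = 10 (mod 11).
  i = 2 (α = 6): (6−2)(6−3)(6−7)(6−8) = 4·3·(−1)·(−2) = 24 ≡ 2, so v_2 = 2^{−1} = 6 (mod 11).
  i = 3 (α = 3): (3−2)(3−6)(3−7)(3−8) = 1·(−3)·(−4)·(−5) = −60 ≡ 6, so v_3 = 6^{−1} = 2 (mod 11).
  i = 4 (α = 7): (7−2)(7−6)(7−3)(7−8) = 5·1·4·(−1) = −20 ≡ 2, so v_4 = 2^{−1} = 6 (mod 11).
  i = 5 (α = 8): (8−2)(8−6)(8−3)(8−7) = 6·2·5·1 = 60 ≡ 5, so v_5 = 5^{−1} = 9 (mod 11).
  v = [10, 6, 2, 6, 9].
Step 2: syndromes of r = [9, 6, 0, 8, 6] (all sums mod 11).
  S_0 = Σ v_i r_i = 10·9 + 6·6 + 2·0 + 6·8 + 9·6 = 228 ≡ 8.
  S_1 = Σ v_i α_i r_i = 10·2·9 + 6·6·6 + 2·3·0 + 6·7·8 + 9·8·6 = 1164 ≡ 9.
  α_i^2 mod 11 = [4, 3, 9, 5, 9].
  S_2 = Σ v_i α_i^2 r_i = 10·4·9 + 6·3·6 + 2·9·0 + 6·5·8 + 9·9·6 = 1194 ≡ 6.
  S = (8, 9, 6) ≠ 0, so r is not a codeword (an error is present).
Step 3: locate the error. For a single error e at position i, S_ℓ = v_i·e·α_i^ℓ, so α_err = S_1/S_0.
  S_0^{−1} = 8^{−1} = 7 (mod 11), so α_err = 9·7 = 63 ≡ 8 = α_5. Error position i = 5.
  Consistency check: S_2/S_1 = 6·5 = 30 ≡ 8 = α_err ✓ (single-error assumption holds).
Step 4: error magnitude e = S_0/v_5 = S_0·∏_{j≠5}(α_5 − α_j) = 8·5 = 40 ≡ 7 (mod 11).
Step 5: correct position 5: c_5 = r_5 − e = 6 − 7 ≡ 10 (mod 11). Hence c = [9, 6, 0, 8, 10].
  Check: interpolating c through the α_i gives m(x) = 5 + 2·x (degree < 2) with m(α_i) = c_i for every i, so c is indeed a codeword.


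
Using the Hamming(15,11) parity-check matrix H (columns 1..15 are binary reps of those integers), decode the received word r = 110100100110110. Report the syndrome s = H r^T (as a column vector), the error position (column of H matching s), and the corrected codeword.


s = (0, 0, 1, 0)^T, error position = 2, corrected codeword c = 100100100110110

Compute s = H r^T mod 2 one row at a time:
  s_1 = 0 + 0 + 1 + 1 + 0 + 1 + 1 + 0 = 4 ≡ 0 (mod 2).
  s_2 = 1 + 0 + 0 + 1 + 0 + 1 + 1 + 0 = 4 ≡ 0 (mod 2).
  s_3 = 1 + 0 + 0 + 1 + 1 + 1 + 1 + 0 = 5 ≡ 1 (mod 2).
  s_4 = 1 + 0 + 0 + 1 + 0 + 1 + 1 + 0 = 4 ≡ 0 (mod 2).
s = (0, 0, 1, 0)^T — this equals column 2 of H (binary 0010), so error is at position 2.
Correct: flip bit 2 of r = 110100100110110 to get c = 100100100110110.


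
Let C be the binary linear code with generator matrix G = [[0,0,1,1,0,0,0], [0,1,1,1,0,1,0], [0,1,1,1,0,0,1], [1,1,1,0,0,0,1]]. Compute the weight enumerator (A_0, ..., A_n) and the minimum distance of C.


Weight distribution: A_0 = 1, A_2 = 6, A_4 = 9. Minimum distance d = 2.

Enumerate all 2^4 = 16 messages m ∈ F_2^4.
For each, compute codeword c = mG in F_2^7, then tally its weight.
  m = 0000 → c = 0000000, weight = 0.
  m = 1000 → c = 0011000, weight = 2.
  m = 0100 → c = 0111010, weight = 4.
  m = 1100 → c = 0100010, weight = 2.
  m = 0010 → c = 0111001, weight = 4.
  m = 1010 → c = 0100001, weight = 2.
  m = 0110 → c = 0000011, weight = 2.
  m = 1110 → c = 0011011, weight = 4.
  m = 0001 → c = 1110001, weight = 4.
  m = 1001 → c = 1101001, weight = 4.
  m = 0101 → c = 1001011, weight = 4.
  m = 1101 → c = 1010011, weight = 4.
  m = 0011 → c = 1001000, weight = 2.
  m = 1011 → c = 1010000, weight = 2.
  m = 0111 → c = 1110010, weight = 4.
  m = 1111 → c = 1101010, weight = 4.
Tally weights:
  weight 0: 1 codewords.
  weight 2: 6 codewords.
  weight 4: 9 codewords.
Minimum distance d = smallest w > 0 with A_w > 0 = 2.
Sanity: Σ A_w = 16 = 2^4 = 16 ✓.


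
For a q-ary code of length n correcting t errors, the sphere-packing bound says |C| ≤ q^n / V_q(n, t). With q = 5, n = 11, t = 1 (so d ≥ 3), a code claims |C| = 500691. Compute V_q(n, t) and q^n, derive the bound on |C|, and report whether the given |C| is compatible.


V_q(n, t) = 45, q^n = 48828125, Hamming bound = 1085069, |C| = 500691 ≤ bound (satisfied).

Step 1: Compute V_q(n, t) = Σ_{j=0}^1 C(n, j) (q−1)^j.
  j = 0: C(11,0)·(4)^0 = 1·1 = 1.
  j = 1: C(11,1)·(4)^1 = 11·4 = 44.
  V_q(n, t) = 1 + 44 = 45.
Step 2: q^n = 5^11 = 48828125.
Step 3: Hamming bound ⌊q^n / V_q(n,t)⌋ = ⌊48828125/45⌋ = 1085069.
Step 4: Compare |C| = 500691 to 1085069: satisfied.
The claimed |C| lies below the Hamming bound.


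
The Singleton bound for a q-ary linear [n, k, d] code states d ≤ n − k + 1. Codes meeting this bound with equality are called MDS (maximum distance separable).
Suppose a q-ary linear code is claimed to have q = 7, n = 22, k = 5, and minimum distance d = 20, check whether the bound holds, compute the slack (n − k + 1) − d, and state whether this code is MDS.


Singleton RHS = n − k + 1 = 18, slack = -2, bound violated (no such code; not MDS).

Singleton bound: d ≤ n − k + 1.
Here n = 22, k = 5, so n − k + 1 = 18.
Given d = 20, check d ≤ 18: NO.
Slack = (n − k + 1) − d = -2.
The slack is negative: d = 20 exceeds n − k + 1 = 18 by 2, so the Singleton bound is violated and no linear [22, 5, 20]_7 code can exist. In particular it is not MDS (MDS requires d = n − k + 1 exactly).
Description: the claimed parameters are [22, 5, 20]_7; such a code would be impossible (violates the Singleton bound).


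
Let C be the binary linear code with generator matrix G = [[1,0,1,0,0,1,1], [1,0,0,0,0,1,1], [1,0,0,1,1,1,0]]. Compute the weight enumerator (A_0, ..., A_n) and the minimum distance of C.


Weight distribution: A_0 = 1, A_1 = 1, A_3 = 2, A_4 = 3, A_5 = 1. Minimum distance d = 1.

Enumerate all 2^3 = 8 messages m ∈ F_2^3.
For each, compute codeword c = mG in F_2^7, then tally its weight.
  m = 000 → c = 0000000, weight = 0.
  m = 100 → c = 1010011, weight = 4.
  m = 010 → c = 1000011, weight = 3.
  m = 110 → c = 0010000, weight = 1.
  m = 001 → c = 1001110, weight = 4.
  m = 101 → c = 0011101, weight = 4.
  m = 011 → c = 0001101, weight = 3.
  m = 111 → c = 1011110, weight = 5.
Tally weights:
  weight 0: 1 codewords.
  weight 1: 1 codewords.
  weight 3: 2 codewords.
  weight 4: 3 codewords.
  weight 5: 1 codewords.
Minimum distance d = smallest w > 0 with A_w > 0 = 1.
Sanity: Σ A_w = 8 = 2^3 = 8 ✓.


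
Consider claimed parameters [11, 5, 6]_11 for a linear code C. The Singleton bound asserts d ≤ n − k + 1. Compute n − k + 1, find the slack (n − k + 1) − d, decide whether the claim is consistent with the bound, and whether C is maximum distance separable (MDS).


Singleton RHS = n − k + 1 = 7, slack = 1, bound satisfied, not MDS.

Singleton bound: d ≤ n − k + 1.
Here n = 11, k = 5, so n − k + 1 = 7.
Given d = 6, check d ≤ 7: YES.
Slack = (n − k + 1) − d = 1.
The code is NOT MDS (slack = 1 > 0).
Description: the claimed parameters are [11, 5, 6]_11; such a code would be non-MDS.


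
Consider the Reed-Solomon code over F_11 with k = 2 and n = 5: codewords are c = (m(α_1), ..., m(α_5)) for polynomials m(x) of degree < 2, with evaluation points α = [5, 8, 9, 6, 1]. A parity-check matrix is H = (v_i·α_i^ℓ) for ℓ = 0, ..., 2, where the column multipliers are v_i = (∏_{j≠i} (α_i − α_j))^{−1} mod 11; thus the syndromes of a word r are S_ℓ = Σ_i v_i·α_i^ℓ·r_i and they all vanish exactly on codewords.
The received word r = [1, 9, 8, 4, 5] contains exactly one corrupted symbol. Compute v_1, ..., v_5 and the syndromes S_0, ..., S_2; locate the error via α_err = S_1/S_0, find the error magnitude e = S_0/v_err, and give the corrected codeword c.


S = (6, 3, 7), error at position 4, error magnitude e = 4, c = [1, 9, 8, 0, 5].

Step 1: column multipliers v_i = (∏_{j≠i}(α_i − α_j))^{−1} mod 11.
  i = 1 (α = 5): (5−8)(5−9)(5−6)(5−1) = (−3)·(−4)·(−1)·4 = −48 ≡ 7, so v_1 = 7^{−1} = 8 (mod 11).
  i = 2 (α = 8): (8−5)(8−9)(8−6)(8−1) = 3·(−1)·2·7 = −42 ≡ 2, so v_2 = 2^{−1} = 6 (mod 11).
  i = 3 (α = 9): (9−5)(9−8)(9−6)(9−1) = 4·1·3·8 = 96 ≡ 8, so v_3 = 8^{−1} = 7 (mod 11).
  i = 4 (α = 6): (6−5)(6−8)(6−9)(6−1) = 1·(−2)·(−3)·5 = 30 ≡ 8, so v_4 = 8^{−1} = 7 (mod 11).
  i = 5 (α = 1): (1−5)(1−8)(1−9)(1−6) = (−4)·(−7)·(−8)·(−5) = 1120 ≡ 9, so v_5 = 9^{−1} = 5 (mod 11).
  v = [8, 6, 7, 7, 5].
Step 2: syndromes of r = [1, 9, 8, 4, 5] (all sums mod 11).
  S_0 = Σ v_i r_i = 8·1 + 6·9 + 7·8 + 7·4 + 5·5 = 171 ≡ 6.
  S_1 = Σ v_i α_i r_i = 8·5·1 + 6·8·9 + 7·9·8 + 7·6·4 + 5·1·5 = 1169 ≡ 3.
  α_i^2 mod 11 = [3, 9, 4, 3, 1].
  S_2 = Σ v_i α_i^2 r_i = 8·3·1 + 6·9·9 + 7·4·8 + 7·3·4 + 5·1·5 = 843 ≡ 7.
  S = (6, 3, 7) ≠ 0, so r is not a codeword (an error is present).
Step 3: locate the error. For a single error e at position i, S_ℓ = v_i·e·α_i^ℓ, so α_err = S_1/S_0.
  S_0^{−1} = 6^{−1} = 2 (mod 11), so α_err = 3·2 = 6 ≡ 6 = α_4. Error position i = 4.
  Consistency check: S_2/S_1 = 7·4 = 28 ≡ 6 = α_err ✓ (single-error assumption holds).
Step 4: error magnitude e = S_0/v_4 = S_0·∏_{j≠4}(α_4 − α_j) = 6·8 = 48 ≡ 4 (mod 11).
Step 5: correct position 4: c_4 = r_4 − e = 4 − 4 ≡ 0 (mod 11). Hence c = [1, 9, 8, 0, 5].
  Check: interpolating c through the α_i gives m(x) = 6 + 10·x (degree < 2) with m(α_i) = c_i for every i, so c is indeed a codeword.


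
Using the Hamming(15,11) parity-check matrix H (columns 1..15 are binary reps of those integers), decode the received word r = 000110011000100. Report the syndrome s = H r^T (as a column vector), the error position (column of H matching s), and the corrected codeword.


s = (1, 1, 0, 1)^T, error position = 13, corrected codeword c = 000110011000000

Compute s = H r^T mod 2 one row at a time:
  s_1 = 1 + 1 + 0 + 0 + 0 + 1 + 0 + 0 = 3 ≡ 1 (mod 2).
  s_2 = 1 + 1 + 0 + 0 + 0 + 1 + 0 + 0 = 3 ≡ 1 (mod 2).
  s_3 = 0 + 0 + 0 + 0 + 0 + 0 + 0 + 0 = 0 ≡ 0 (mod 2).
  s_4 = 0 + 0 + 1 + 0 + 1 + 0 + 1 + 0 = 3 ≡ 1 (mod 2).
s = (1, 1, 0, 1)^T — this equals column 13 of H (binary 1101), so error is at position 13.
Correct: flip bit 13 of r = 000110011000100 to get c = 000110011000000.


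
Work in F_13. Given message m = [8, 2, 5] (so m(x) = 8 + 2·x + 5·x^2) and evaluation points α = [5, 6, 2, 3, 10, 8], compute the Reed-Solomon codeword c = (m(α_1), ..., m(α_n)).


c = [0, 5, 6, 7, 8, 6]

Message polynomial: m(x) = 8 + 2·x + 5·x^2 (mod 13).
For each evaluation point α_i, compute m(α_i) mod 13:
  α_1 = 5: Horner steps 5 → 1 → 0, so m(5) = 0.
  α_2 = 6: Horner steps 5 → 6 → 5, so m(6) = 5.
  α_3 = 2: Horner steps 5 → 12 → 6, so m(2) = 6.
  α_4 = 3: Horner steps 5 → 4 → 7, so m(3) = 7.
  α_5 = 10: Horner steps 5 → 0 → 8, so m(10) = 8.
  α_6 = 8: Horner steps 5 → 3 → 6, so m(8) = 6.
Codeword c = [0, 5, 6, 7, 8, 6] ∈ F_13^6.


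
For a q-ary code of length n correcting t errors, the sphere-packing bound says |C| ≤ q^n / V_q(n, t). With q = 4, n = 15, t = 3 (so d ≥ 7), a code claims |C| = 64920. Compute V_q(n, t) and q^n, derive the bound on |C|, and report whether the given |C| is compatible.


V_q(n, t) = 13276, q^n = 1073741824, Hamming bound = 80878, |C| = 64920 ≤ bound (satisfied).

Step 1: Compute V_q(n, t) = Σ_{j=0}^3 C(n, j) (q−1)^j.
  j = 0: C(15,0)·(3)^0 = 1·1 = 1.
  j = 1: C(15,1)·(3)^1 = 15·3 = 45.
  j = 2: C(15,2)·(3)^2 = 105·9 = 945.
  j = 3: C(15,3)·(3)^3 = 455·27 = 12285.
  V_q(n, t) = 1 + 45 + 945 + 12285 = 13276.
Step 2: q^n = 4^15 = 1073741824.
Step 3: Hamming bound ⌊q^n / V_q(n,t)⌋ = ⌊1073741824/13276⌋ = 80878.
Step 4: Compare |C| = 64920 to 80878: satisfied.
The claimed |C| lies below the Hamming bound.


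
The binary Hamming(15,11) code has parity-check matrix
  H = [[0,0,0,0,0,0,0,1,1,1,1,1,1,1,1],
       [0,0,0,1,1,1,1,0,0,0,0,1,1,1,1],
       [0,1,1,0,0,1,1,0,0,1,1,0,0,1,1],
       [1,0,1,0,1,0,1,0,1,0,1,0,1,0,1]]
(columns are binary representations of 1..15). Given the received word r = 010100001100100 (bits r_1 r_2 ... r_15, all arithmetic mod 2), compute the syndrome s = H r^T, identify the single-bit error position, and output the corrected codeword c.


s = (1, 0, 0, 0)^T, error position = 8, corrected codeword c = 010100011100100

Compute s = H r^T mod 2 one row at a time:
  s_1 = 0 + 1 + 1 + 0 + 0 + 1 + 0 + 0 = 3 ≡ 1 (mod 2).
  s_2 = 1 + 0 + 0 + 0 + 0 + 1 + 0 + 0 = 2 ≡ 0 (mod 2).
  s_3 = 1 + 0 + 0 + 0 + 1 + 0 + 0 + 0 = 2 ≡ 0 (mod 2).
  s_4 = 0 + 0 + 0 + 0 + 1 + 0 + 1 + 0 = 2 ≡ 0 (mod 2).
s = (1, 0, 0, 0)^T — this equals column 8 of H (binary 1000), so error is at position 8.
Correct: flip bit 8 of r = 010100001100100 to get c = 010100011100100.


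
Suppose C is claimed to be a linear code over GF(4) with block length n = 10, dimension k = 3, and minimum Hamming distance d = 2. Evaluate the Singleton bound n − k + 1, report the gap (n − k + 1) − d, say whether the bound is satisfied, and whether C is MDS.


Singleton RHS = n − k + 1 = 8, slack = 6, bound satisfied, not MDS.

Singleton bound: d ≤ n − k + 1.
Here n = 10, k = 3, so n − k + 1 = 8.
Given d = 2, check d ≤ 8: YES.
Slack = (n − k + 1) − d = 6.
The code is NOT MDS (slack = 6 > 0).
Description: the claimed parameters are [10, 3, 2]_4; such a code would be non-MDS.


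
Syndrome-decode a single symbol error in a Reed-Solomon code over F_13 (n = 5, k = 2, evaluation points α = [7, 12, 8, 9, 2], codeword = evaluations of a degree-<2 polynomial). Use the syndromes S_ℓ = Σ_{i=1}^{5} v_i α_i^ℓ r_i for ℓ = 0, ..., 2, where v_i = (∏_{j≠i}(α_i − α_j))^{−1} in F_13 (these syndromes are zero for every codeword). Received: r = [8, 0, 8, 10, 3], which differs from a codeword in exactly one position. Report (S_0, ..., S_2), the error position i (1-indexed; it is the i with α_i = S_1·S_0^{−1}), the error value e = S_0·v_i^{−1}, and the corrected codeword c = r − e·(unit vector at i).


S = (7, 4, 6), error at position 3, error magnitude e = 12, c = [8, 0, 9, 10, 3].

Step 1: column multipliers v_i = (∏_{j≠i}(α_i − α_j))^{−1} mod 13.
  i = 1 (α = 7): (7−12)(7−8)(7−9)(7−2) = (−5)·(−1)·(−2)·5 = −50 ≡ 2, so v_1 = 2^{−1} = 7 (mod 13).
  i = 2 (α = 12): (12−7)(12−8)(12−9)(12−2) = 5·4·3·10 = 600 ≡ 2, so v_2 = 2^{−1} = 7 (mod 13).
  i = 3 (α = 8): (8−7)(8−12)(8−9)(8−2) = 1·(−4)·(−1)·6 = 24 ≡ 11, so v_3 = 11^{−1} = 6 (mod 13).
  i = 4 (α = 9): (9−7)(9−12)(9−8)(9−2) = 2·(−3)·1·7 = −42 ≡ 10, so v_4 = 10^{−1} = 4 (mod 13).
  i = 5 (α = 2): (2−7)(2−12)(2−8)(2−9) = (−5)·(−10)·(−6)·(−7) = 2100 ≡ 7, so v_5 = 7^{−1} = 2 (mod 13).
  v = [7, 7, 6, 4, 2].
Step 2: syndromes of r = [8, 0, 8, 10, 3] (all sums mod 13).
  S_0 = Σ v_i r_i = 7·8 + 7·0 + 6·8 + 4·10 + 2·3 = 150 ≡ 7.
  S_1 = Σ v_i α_i r_i = 7·7·8 + 7·12·0 + 6·8·8 + 4·9·10 + 2·2·3 = 1148 ≡ 4.
  α_i^2 mod 13 = [10, 1, 12, 3, 4].
  S_2 = Σ v_i α_i^2 r_i = 7·10·8 + 7·1·0 + 6·12·8 + 4·3·10 + 2·4·3 = 1280 ≡ 6.
  S = (7, 4, 6) ≠ 0, so r is not a codeword (an error is present).
Step 3: locate the error. For a single error e at position i, S_ℓ = v_i·e·α_i^ℓ, so α_err = S_1/S_0.
  S_0^{−1} = 7^{−1} = 2 (mod 13), so α_err = 4·2 = 8 ≡ 8 = α_3. Error position i = 3.
  Consistency check: S_2/S_1 = 6·10 = 60 ≡ 8 = α_err ✓ (single-error assumption holds).
Step 4: error magnitude e = S_0/v_3 = S_0·∏_{j≠3}(α_3 − α_j) = 7·11 = 77 ≡ 12 (mod 13).
Step 5: correct position 3: c_3 = r_3 − e = 8 − 12 ≡ 9 (mod 13). Hence c = [8, 0, 9, 10, 3].
  Check: interpolating c through the α_i gives m(x) = 1 + 1·x (degree < 2) with m(α_i) = c_i for every i, so c is indeed a codeword.


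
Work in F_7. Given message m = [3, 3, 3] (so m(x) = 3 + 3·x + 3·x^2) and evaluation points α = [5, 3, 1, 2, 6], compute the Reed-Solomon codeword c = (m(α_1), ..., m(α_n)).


c = [2, 4, 2, 0, 3]

Message polynomial: m(x) = 3 + 3·x + 3·x^2 (mod 7).
For each evaluation point α_i, compute m(α_i) mod 7:
  α_1 = 5: Horner steps 3 → 4 → 2, so m(5) = 2.
  α_2 = 3: Horner steps 3 → 5 → 4, so m(3) = 4.
  α_3 = 1: Horner steps 3 → 6 → 2, so m(1) = 2.
  α_4 = 2: Horner steps 3 → 2 → 0, so m(2) = 0.
  α_5 = 6: Horner steps 3 → 0 → 3, so m(6) = 3.
Codeword c = [2, 4, 2, 0, 3] ∈ F_7^5.


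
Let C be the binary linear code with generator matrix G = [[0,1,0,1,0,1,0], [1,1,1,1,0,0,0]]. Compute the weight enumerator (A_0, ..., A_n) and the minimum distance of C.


Weight distribution: A_0 = 1, A_3 = 2, A_4 = 1. Minimum distance d = 3.

Enumerate all 2^2 = 4 messages m ∈ F_2^2.
For each, compute codeword c = mG in F_2^7, then tally its weight.
  m = 00 → c = 0000000, weight = 0.
  m = 10 → c = 0101010, weight = 3.
  m = 01 → c = 1111000, weight = 4.
  m = 11 → c = 1010010, weight = 3.
Tally weights:
  weight 0: 1 codewords.
  weight 3: 2 codewords.
  weight 4: 1 codewords.
Minimum distance d = smallest w > 0 with A_w > 0 = 3.
Sanity: Σ A_w = 4 = 2^2 = 4 ✓.


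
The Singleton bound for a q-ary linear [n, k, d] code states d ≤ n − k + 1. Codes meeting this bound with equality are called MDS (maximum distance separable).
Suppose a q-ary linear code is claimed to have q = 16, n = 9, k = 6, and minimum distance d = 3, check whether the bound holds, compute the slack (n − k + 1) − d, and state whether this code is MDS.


Singleton RHS = n − k + 1 = 4, slack = 1, bound satisfied, not MDS.

Singleton bound: d ≤ n − k + 1.
Here n = 9, k = 6, so n − k + 1 = 4.
Given d = 3, check d ≤ 4: YES.
Slack = (n − k + 1) − d = 1.
The code is NOT MDS (slack = 1 > 0).
Description: the claimed parameters are [9, 6, 3]_16; such a code would be non-MDS.


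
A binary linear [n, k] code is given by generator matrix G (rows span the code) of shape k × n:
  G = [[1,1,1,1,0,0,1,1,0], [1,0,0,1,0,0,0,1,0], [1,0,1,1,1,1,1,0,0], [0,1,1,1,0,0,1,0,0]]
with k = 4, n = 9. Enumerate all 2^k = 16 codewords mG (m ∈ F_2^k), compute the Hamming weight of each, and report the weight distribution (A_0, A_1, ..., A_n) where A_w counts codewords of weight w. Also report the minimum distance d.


Weight distribution: A_0 = 1, A_1 = 1, A_2 = 1, A_3 = 2, A_4 = 3, A_5 = 5, A_6 = 3. Minimum distance d = 1.

Enumerate all 2^4 = 16 messages m ∈ F_2^4.
For each, compute codeword c = mG in F_2^9, then tally its weight.
  m = 0000 → c = 000000000, weight = 0.
  m = 1000 → c = 111100110, weight = 6.
  m = 0100 → c = 100100010, weight = 3.
  m = 1100 → c = 011000100, weight = 3.
  m = 0010 → c = 101111100, weight = 6.
  m = 1010 → c = 010011010, weight = 4.
  m = 0110 → c = 001011110, weight = 5.
  m = 1110 → c = 110111000, weight = 5.
  m = 0001 → c = 011100100, weight = 4.
  m = 1001 → c = 100000010, weight = 2.
  m = 0101 → c = 111000110, weight = 5.
  m = 1101 → c = 000100000, weight = 1.
  m = 0011 → c = 110011000, weight = 4.
  m = 1011 → c = 001111110, weight = 6.
  m = 0111 → c = 010111010, weight = 5.
  m = 1111 → c = 101011100, weight = 5.
Tally weights:
  weight 0: 1 codewords.
  weight 1: 1 codewords.
  weight 2: 1 codewords.
  weight 3: 2 codewords.
  weight 4: 3 codewords.
  weight 5: 5 codewords.
  weight 6: 3 codewords.
Minimum distance d = smallest w > 0 with A_w > 0 = 1.
Sanity: Σ A_w = 16 = 2^4 = 16 ✓.


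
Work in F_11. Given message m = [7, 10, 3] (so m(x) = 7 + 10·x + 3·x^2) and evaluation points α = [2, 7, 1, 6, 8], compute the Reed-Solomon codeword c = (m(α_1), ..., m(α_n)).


c = [6, 4, 9, 10, 4]

Message polynomial: m(x) = 7 + 10·x + 3·x^2 (mod 11).
For each evaluation point α_i, compute m(α_i) mod 11:
  α_1 = 2: Horner steps 3 → 5 → 6, so m(2) = 6.
  α_2 = 7: Horner steps 3 → 9 → 4, so m(7) = 4.
  α_3 = 1: Horner steps 3 → 2 → 9, so m(1) = 9.
  α_4 = 6: Horner steps 3 → 6 → 10, so m(6) = 10.
  α_5 = 8: Horner steps 3 → 1 → 4, so m(8) = 4.
Codeword c = [6, 4, 9, 10, 4] ∈ F_11^5.


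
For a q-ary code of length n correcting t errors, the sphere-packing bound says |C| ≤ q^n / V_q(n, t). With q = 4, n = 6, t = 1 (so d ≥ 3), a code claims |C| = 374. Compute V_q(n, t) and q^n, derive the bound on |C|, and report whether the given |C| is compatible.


V_q(n, t) = 19, q^n = 4096, Hamming bound = 215, |C| = 374 > bound (violated).

Step 1: Compute V_q(n, t) = Σ_{j=0}^1 C(n, j) (q−1)^j.
  j = 0: C(6,0)·(3)^0 = 1·1 = 1.
  j = 1: C(6,1)·(3)^1 = 6·3 = 18.
  V_q(n, t) = 1 + 18 = 19.
Step 2: q^n = 4^6 = 4096.
Step 3: Hamming bound ⌊q^n / V_q(n,t)⌋ = ⌊4096/19⌋ = 215.
Step 4: Compare |C| = 374 to 215: violated.
The claimed |C| lies above the Hamming bound, so no 4-ary code of length 6 with d ≥ 3 can have 374 codewords.


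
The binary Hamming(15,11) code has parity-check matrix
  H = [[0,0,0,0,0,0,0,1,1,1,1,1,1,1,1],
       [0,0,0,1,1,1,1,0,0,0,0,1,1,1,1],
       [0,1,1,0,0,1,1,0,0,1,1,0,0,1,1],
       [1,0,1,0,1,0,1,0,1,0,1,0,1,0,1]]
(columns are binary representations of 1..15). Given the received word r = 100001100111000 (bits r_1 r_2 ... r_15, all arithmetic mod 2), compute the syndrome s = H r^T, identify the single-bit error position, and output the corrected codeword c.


s = (1, 1, 0, 1)^T, error position = 13, corrected codeword c = 100001100111100

Compute s = H r^T mod 2 one row at a time:
  s_1 = 0 + 0 + 1 + 1 + 1 + 0 + 0 + 0 = 3 ≡ 1 (mod 2).
  s_2 = 0 + 0 + 1 + 1 + 1 + 0 + 0 + 0 = 3 ≡ 1 (mod 2).
  s_3 = 0 + 0 + 1 + 1 + 1 + 1 + 0 + 0 = 4 ≡ 0 (mod 2).
  s_4 = 1 + 0 + 0 + 1 + 0 + 1 + 0 + 0 = 3 ≡ 1 (mod 2).
s = (1, 1, 0, 1)^T — this equals column 13 of H (binary 1101), so error is at position 13.
Correct: flip bit 13 of r = 100001100111000 to get c = 100001100111100.


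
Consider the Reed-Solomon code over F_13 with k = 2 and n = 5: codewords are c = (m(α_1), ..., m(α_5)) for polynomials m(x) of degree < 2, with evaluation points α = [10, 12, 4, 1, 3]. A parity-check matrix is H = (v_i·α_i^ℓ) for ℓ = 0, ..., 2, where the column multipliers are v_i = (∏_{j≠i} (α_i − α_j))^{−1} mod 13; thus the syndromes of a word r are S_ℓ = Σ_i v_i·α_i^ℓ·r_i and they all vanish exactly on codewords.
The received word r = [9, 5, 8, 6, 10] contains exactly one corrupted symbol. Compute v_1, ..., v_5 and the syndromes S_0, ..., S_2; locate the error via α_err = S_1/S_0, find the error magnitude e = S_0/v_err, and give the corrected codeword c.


S = (2, 2, 2), error at position 4, error magnitude e = 5, c = [9, 5, 8, 1, 10].

Step 1: column multipliers v_i = (∏_{j≠i}(α_i − α_j))^{−1} mod 13.
  i = 1 (α = 10): (10−12)(10−4)(10−1)(10−3) = (−2)·6·9·7 = −756 ≡ 11, so v_1 = 11^{−1} = 6 (mod 13).
  i = 2 (α = 12): (12−10)(12−4)(12−1)(12−3) = 2·8·11·9 = 1584 ≡ 11, so v_2 = 11^{−1} = 6 (mod 13).
  i = 3 (α = 4): (4−10)(4−12)(4−1)(4−3) = (−6)·(−8)·3·1 = 144 ≡ 1, so v_3 = 1^{−1} = 1 (mod 13).
  i = 4 (α = 1): (1−10)(1−12)(1−4)(1−3) = (−9)·(−11)·(−3)·(−2) = 594 ≡ 9, so v_4 = 9^{−1} = 3 (mod 13).
  i = 5 (α = 3): (3−10)(3−12)(3−4)(3−1) = (−7)·(−9)·(−1)·2 = −126 ≡ 4, so v_5 = 4^{−1} = 10 (mod 13).
  v = [6, 6, 1, 3, 10].
Step 2: syndromes of r = [9, 5, 8, 6, 10] (all sums mod 13).
  S_0 = Σ v_i r_i = 6·9 + 6·5 + 1·8 + 3·6 + 10·10 = 210 ≡ 2.
  S_1 = Σ v_i α_i r_i = 6·10·9 + 6·12·5 + 1·4·8 + 3·1·6 + 10·3·10 = 1250 ≡ 2.
  α_i^2 mod 13 = [9, 1, 3, 1, 9].
  S_2 = Σ v_i α_i^2 r_i = 6·9·9 + 6·1·5 + 1·3·8 + 3·1·6 + 10·9·10 = 1458 ≡ 2.
  S = (2, 2, 2) ≠ 0, so r is not a codeword (an error is present).
Step 3: locate the error. For a single error e at position i, S_ℓ = v_i·e·α_i^ℓ, so α_err = S_1/S_0.
  S_0^{−1} = 2^{−1} = 7 (mod 13), so α_err = 2·7 = 14 ≡ 1 = α_4. Error position i = 4.
  Consistency check: S_2/S_1 = 2·7 = 14 ≡ 1 = α_err ✓ (single-error assumption holds).
Step 4: error magnitude e = S_0/v_4 = S_0·∏_{j≠4}(α_4 − α_j) = 2·9 = 18 ≡ 5 (mod 13).
Step 5: correct position 4: c_4 = r_4 − e = 6 − 5 ≡ 1 (mod 13). Hence c = [9, 5, 8, 1, 10].
  Check: interpolating c through the α_i gives m(x) = 3 + 11·x (degree < 2) with m(α_i) = c_i for every i, so c is indeed a codeword.


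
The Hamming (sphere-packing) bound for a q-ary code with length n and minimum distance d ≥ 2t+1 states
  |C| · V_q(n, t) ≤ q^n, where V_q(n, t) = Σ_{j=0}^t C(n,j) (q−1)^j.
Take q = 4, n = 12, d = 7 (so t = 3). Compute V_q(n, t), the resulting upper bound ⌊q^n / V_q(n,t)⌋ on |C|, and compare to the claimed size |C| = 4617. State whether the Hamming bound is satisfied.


V_q(n, t) = 6571, q^n = 16777216, Hamming bound = 2553, |C| = 4617 > bound (violated).

Step 1: Compute V_q(n, t) = Σ_{j=0}^3 C(n, j) (q−1)^j.
  j = 0: C(12,0)·(3)^0 = 1·1 = 1.
  j = 1: C(12,1)·(3)^1 = 12·3 = 36.
  j = 2: C(12,2)·(3)^2 = 66·9 = 594.
  j = 3: C(12,3)·(3)^3 = 220·27 = 5940.
  V_q(n, t) = 1 + 36 + 594 + 5940 = 6571.
Step 2: q^n = 4^12 = 16777216.
Step 3: Hamming bound ⌊q^n / V_q(n,t)⌋ = ⌊16777216/6571⌋ = 2553.
Step 4: Compare |C| = 4617 to 2553: violated.
The claimed |C| lies above the Hamming bound, so no 4-ary code of length 12 with d ≥ 7 can have 4617 codewords.


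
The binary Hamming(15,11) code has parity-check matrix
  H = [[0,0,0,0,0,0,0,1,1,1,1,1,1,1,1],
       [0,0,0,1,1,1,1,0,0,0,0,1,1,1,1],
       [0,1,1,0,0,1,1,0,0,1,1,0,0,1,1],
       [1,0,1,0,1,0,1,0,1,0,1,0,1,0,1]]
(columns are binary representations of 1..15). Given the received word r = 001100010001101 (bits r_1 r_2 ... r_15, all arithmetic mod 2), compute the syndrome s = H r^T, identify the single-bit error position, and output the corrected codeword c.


s = (0, 0, 0, 1)^T, error position = 1, corrected codeword c = 101100010001101

Compute s = H r^T mod 2 one row at a time:
  s_1 = 1 + 0 + 0 + 0 + 1 + 1 + 0 + 1 = 4 ≡ 0 (mod 2).
  s_2 = 1 + 0 + 0 + 0 + 1 + 1 + 0 + 1 = 4 ≡ 0 (mod 2).
  s_3 = 0 + 1 + 0 + 0 + 0 + 0 + 0 + 1 = 2 ≡ 0 (mod 2).
  s_4 = 0 + 1 + 0 + 0 + 0 + 0 + 1 + 1 = 3 ≡ 1 (mod 2).
s = (0, 0, 0, 1)^T — this equals column 1 of H (binary 0001), so error is at position 1.
Correct: flip bit 1 of r = 001100010001101 to get c = 101100010001101.
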